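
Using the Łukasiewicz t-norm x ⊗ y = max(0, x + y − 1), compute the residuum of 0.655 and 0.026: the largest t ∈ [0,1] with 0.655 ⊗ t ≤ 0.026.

The residuum of the Łukasiewicz t-norm gives the supremum: min(1, 1 − 0.655 + 0.026).
1 − 0.655 + 0.026 = 0.371, so t = min(1, 0.371) = 0.371.
Check: 0.655 ⊗ 0.371 = max(0, 0.026) = 0.026 ≤ 0.026.

0.371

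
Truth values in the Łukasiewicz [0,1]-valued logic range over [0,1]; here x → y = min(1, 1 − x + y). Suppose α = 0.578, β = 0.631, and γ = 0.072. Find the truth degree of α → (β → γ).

β → γ = min(1, 1 − 0.631 + 0.072) = min(1, 0.441) = 0.441
α → (β → γ) = min(1, 1 − 0.578 + 0.441) = min(1, 0.863) = 0.863

0.863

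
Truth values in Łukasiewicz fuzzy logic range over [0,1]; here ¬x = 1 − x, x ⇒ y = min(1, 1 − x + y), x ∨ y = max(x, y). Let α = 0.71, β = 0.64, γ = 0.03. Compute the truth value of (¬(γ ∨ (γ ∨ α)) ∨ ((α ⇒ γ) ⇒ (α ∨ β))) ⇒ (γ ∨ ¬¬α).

0.71

γ ∨ α = max(0.03, 0.71) = 0.71
γ ∨ (γ ∨ α) = max(0.03, 0.71) = 0.71
¬(γ ∨ (γ ∨ α)) = 1 − 0.71 = 0.29
α ⇒ γ = min(1, 1 − 0.71 + 0.03) = min(1, 0.32) = 0.32
α ∨ β = max(0.71, 0.64) = 0.71
(α ⇒ γ) ⇒ (α ∨ β) = min(1, 1 − 0.32 + 0.71) = min(1, 1.39) = 1.00
¬(γ ∨ (γ ∨ α)) ∨ ((α ⇒ γ) ⇒ (α ∨ β)) = max(0.29, 1.00) = 1.00
¬α = 1 − 0.71 = 0.29
¬¬α = 1 − 0.29 = 0.71
γ ∨ ¬¬α = max(0.03, 0.71) = 0.71
(¬(γ ∨ (γ ∨ α)) ∨ ((α ⇒ γ) ⇒ (α ∨ β))) ⇒ (γ ∨ ¬¬α) = min(1, 1 − 1.00 + 0.71) = min(1, 0.71) = 0.71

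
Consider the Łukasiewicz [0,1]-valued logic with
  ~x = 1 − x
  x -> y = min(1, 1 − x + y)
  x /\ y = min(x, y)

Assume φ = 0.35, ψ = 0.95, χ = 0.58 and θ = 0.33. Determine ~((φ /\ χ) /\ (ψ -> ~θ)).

0.65

φ /\ χ = min(0.35, 0.58) = 0.35
~θ = 1 − 0.33 = 0.67
ψ -> ~θ = min(1, 1 − 0.95 + 0.67) = min(1, 0.72) = 0.72
(φ /\ χ) /\ (ψ -> ~θ) = min(0.35, 0.72) = 0.35
~((φ /\ χ) /\ (ψ -> ~θ)) = 1 − 0.35 = 0.65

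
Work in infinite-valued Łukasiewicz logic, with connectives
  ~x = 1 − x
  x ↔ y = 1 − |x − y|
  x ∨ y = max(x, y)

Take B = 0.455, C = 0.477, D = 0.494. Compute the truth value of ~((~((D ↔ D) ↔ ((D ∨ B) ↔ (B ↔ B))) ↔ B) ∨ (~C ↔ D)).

0.029

D ↔ D = 1 − |0.494 − 0.494| = 1 − 0.000 = 1.000
D ∨ B = max(0.494, 0.455) = 0.494
B ↔ B = 1 − |0.455 − 0.455| = 1 − 0.000 = 1.000
(D ∨ B) ↔ (B ↔ B) = 1 − |0.494 − 1.000| = 1 − 0.506 = 0.494
(D ↔ D) ↔ ((D ∨ B) ↔ (B ↔ B)) = 1 − |1.000 − 0.494| = 1 − 0.506 = 0.494
~((D ↔ D) ↔ ((D ∨ B) ↔ (B ↔ B))) = 1 − 0.494 = 0.506
~((D ↔ D) ↔ ((D ∨ B) ↔ (B ↔ B))) ↔ B = 1 − |0.506 − 0.455| = 1 − 0.051 = 0.949
~C = 1 − 0.477 = 0.523
~C ↔ D = 1 − |0.523 − 0.494| = 1 − 0.029 = 0.971
(~((D ↔ D) ↔ ((D ∨ B) ↔ (B ↔ B))) ↔ B) ∨ (~C ↔ D) = max(0.949, 0.971) = 0.971
~((~((D ↔ D) ↔ ((D ∨ B) ↔ (B ↔ B))) ↔ B) ∨ (~C ↔ D)) = 1 − 0.971 = 0.029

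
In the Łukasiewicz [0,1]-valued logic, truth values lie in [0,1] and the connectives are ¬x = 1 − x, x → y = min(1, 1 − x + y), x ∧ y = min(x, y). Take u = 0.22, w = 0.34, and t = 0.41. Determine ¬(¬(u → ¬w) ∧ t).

¬w = 1 − 0.34 = 0.66
u → ¬w = min(1, 1 − 0.22 + 0.66) = min(1, 1.44) = 1.00
¬(u → ¬w) = 1 − 1.00 = 0.00
¬(u → ¬w) ∧ t = min(0.00, 0.41) = 0.00
¬(¬(u → ¬w) ∧ t) = 1 − 0.00 = 1.00

1.00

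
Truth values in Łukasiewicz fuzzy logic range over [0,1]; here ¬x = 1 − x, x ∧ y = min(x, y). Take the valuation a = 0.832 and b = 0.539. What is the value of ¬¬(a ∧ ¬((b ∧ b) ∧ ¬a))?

0.832

b ∧ b = min(0.539, 0.539) = 0.539
¬a = 1 − 0.832 = 0.168
(b ∧ b) ∧ ¬a = min(0.539, 0.168) = 0.168
¬((b ∧ b) ∧ ¬a) = 1 − 0.168 = 0.832
a ∧ ¬((b ∧ b) ∧ ¬a) = min(0.832, 0.832) = 0.832
¬(a ∧ ¬((b ∧ b) ∧ ¬a)) = 1 − 0.832 = 0.168
¬¬(a ∧ ¬((b ∧ b) ∧ ¬a)) = 1 − 0.168 = 0.832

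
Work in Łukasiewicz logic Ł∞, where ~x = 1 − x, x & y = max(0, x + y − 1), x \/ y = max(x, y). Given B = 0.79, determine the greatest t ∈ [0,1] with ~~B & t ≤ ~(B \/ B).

~B = 1 − 0.79 = 0.21
~~B = 1 − 0.21 = 0.79
So the left factor is ~~B = 0.79.
B \/ B = max(0.79, 0.79) = 0.79
~(B \/ B) = 1 − 0.79 = 0.21
So the right-hand bound is ~(B \/ B) = 0.21.
The residuum of the Łukasiewicz t-norm gives the supremum: min(1, 1 − 0.79 + 0.21).
1 − 0.79 + 0.21 = 0.42, so t = min(1, 0.42) = 0.42.
Check: 0.79 & 0.42 = max(0, 0.21) = 0.21 ≤ 0.21.

0.42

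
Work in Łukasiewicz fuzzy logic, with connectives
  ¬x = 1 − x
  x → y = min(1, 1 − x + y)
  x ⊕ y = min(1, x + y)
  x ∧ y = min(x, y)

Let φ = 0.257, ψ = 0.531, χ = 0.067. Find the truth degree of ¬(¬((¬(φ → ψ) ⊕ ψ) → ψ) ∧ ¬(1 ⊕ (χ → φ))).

1.000

φ → ψ = min(1, 1 − 0.257 + 0.531) = min(1, 1.274) = 1.000
¬(φ → ψ) = 1 − 1.000 = 0.000
¬(φ → ψ) ⊕ ψ = min(1, 0.000 + 0.531) = min(1, 0.531) = 0.531
(¬(φ → ψ) ⊕ ψ) → ψ = min(1, 1 − 0.531 + 0.531) = min(1, 1.000) = 1.000
¬((¬(φ → ψ) ⊕ ψ) → ψ) = 1 − 1.000 = 0.000
χ → φ = min(1, 1 − 0.067 + 0.257) = min(1, 1.190) = 1.000
1 ⊕ (χ → φ) = min(1, 1.000 + 1.000) = min(1, 2.000) = 1.000
¬(1 ⊕ (χ → φ)) = 1 − 1.000 = 0.000
¬((¬(φ → ψ) ⊕ ψ) → ψ) ∧ ¬(1 ⊕ (χ → φ)) = min(0.000, 0.000) = 0.000
¬(¬((¬(φ → ψ) ⊕ ψ) → ψ) ∧ ¬(1 ⊕ (χ → φ))) = 1 − 0.000 = 1.000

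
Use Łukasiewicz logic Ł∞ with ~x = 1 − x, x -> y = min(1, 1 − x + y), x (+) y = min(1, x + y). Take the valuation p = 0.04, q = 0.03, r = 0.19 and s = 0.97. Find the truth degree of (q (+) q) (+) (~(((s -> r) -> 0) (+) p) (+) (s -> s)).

1.00

q (+) q = min(1, 0.03 + 0.03) = min(1, 0.06) = 0.06
s -> r = min(1, 1 − 0.97 + 0.19) = min(1, 0.22) = 0.22
(s -> r) -> 0 = min(1, 1 − 0.22 + 0.00) = min(1, 0.78) = 0.78
((s -> r) -> 0) (+) p = min(1, 0.78 + 0.04) = min(1, 0.82) = 0.82
~(((s -> r) -> 0) (+) p) = 1 − 0.82 = 0.18
s -> s = min(1, 1 − 0.97 + 0.97) = min(1, 1.00) = 1.00
~(((s -> r) -> 0) (+) p) (+) (s -> s) = min(1, 0.18 + 1.00) = min(1, 1.18) = 1.00
(q (+) q) (+) (~(((s -> r) -> 0) (+) p) (+) (s -> s)) = min(1, 0.06 + 1.00) = min(1, 1.06) = 1.00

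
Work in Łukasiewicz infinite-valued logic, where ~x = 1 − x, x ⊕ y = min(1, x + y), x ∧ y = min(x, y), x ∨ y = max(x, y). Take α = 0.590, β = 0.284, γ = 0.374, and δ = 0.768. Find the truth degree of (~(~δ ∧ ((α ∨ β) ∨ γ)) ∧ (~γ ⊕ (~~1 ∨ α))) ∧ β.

~δ = 1 − 0.768 = 0.232
α ∨ β = max(0.590, 0.284) = 0.590
(α ∨ β) ∨ γ = max(0.590, 0.374) = 0.590
~δ ∧ ((α ∨ β) ∨ γ) = min(0.232, 0.590) = 0.232
~(~δ ∧ ((α ∨ β) ∨ γ)) = 1 − 0.232 = 0.768
~γ = 1 − 0.374 = 0.626
~1 = 1 − 1.000 = 0.000
~~1 = 1 − 0.000 = 1.000
~~1 ∨ α = max(1.000, 0.590) = 1.000
~γ ⊕ (~~1 ∨ α) = min(1, 0.626 + 1.000) = min(1, 1.626) = 1.000
~(~δ ∧ ((α ∨ β) ∨ γ)) ∧ (~γ ⊕ (~~1 ∨ α)) = min(0.768, 1.000) = 0.768
(~(~δ ∧ ((α ∨ β) ∨ γ)) ∧ (~γ ⊕ (~~1 ∨ α))) ∧ β = min(0.768, 0.284) = 0.284

0.284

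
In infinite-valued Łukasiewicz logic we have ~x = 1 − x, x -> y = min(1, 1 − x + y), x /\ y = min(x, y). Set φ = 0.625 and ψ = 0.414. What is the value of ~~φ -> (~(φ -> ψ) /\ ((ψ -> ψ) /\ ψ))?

~φ = 1 − 0.625 = 0.375
~~φ = 1 − 0.375 = 0.625
φ -> ψ = min(1, 1 − 0.625 + 0.414) = min(1, 0.789) = 0.789
~(φ -> ψ) = 1 − 0.789 = 0.211
ψ -> ψ = min(1, 1 − 0.414 + 0.414) = min(1, 1.000) = 1.000
(ψ -> ψ) /\ ψ = min(1.000, 0.414) = 0.414
~(φ -> ψ) /\ ((ψ -> ψ) /\ ψ) = min(0.211, 0.414) = 0.211
~~φ -> (~(φ -> ψ) /\ ((ψ -> ψ) /\ ψ)) = min(1, 1 − 0.625 + 0.211) = min(1, 0.586) = 0.586

0.586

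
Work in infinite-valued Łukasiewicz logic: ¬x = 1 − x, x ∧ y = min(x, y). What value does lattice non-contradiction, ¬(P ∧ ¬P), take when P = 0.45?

¬P = 1 − 0.45 = 0.55
P ∧ ¬P = min(0.45, 0.55) = 0.45
¬(P ∧ ¬P) = 1 − 0.45 = 0.55
(The value 0.55 < 1 shows this instance is not satisfied; not a Ł∞-tautology — its value is 1 − min(a, 1−a).)

0.55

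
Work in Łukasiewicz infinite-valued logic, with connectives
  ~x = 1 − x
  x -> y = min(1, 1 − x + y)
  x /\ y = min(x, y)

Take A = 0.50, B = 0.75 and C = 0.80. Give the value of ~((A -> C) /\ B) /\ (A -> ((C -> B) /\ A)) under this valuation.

0.25

A -> C = min(1, 1 − 0.50 + 0.80) = min(1, 1.30) = 1.00
(A -> C) /\ B = min(1.00, 0.75) = 0.75
~((A -> C) /\ B) = 1 − 0.75 = 0.25
C -> B = min(1, 1 − 0.80 + 0.75) = min(1, 0.95) = 0.95
(C -> B) /\ A = min(0.95, 0.50) = 0.50
A -> ((C -> B) /\ A) = min(1, 1 − 0.50 + 0.50) = min(1, 1.00) = 1.00
~((A -> C) /\ B) /\ (A -> ((C -> B) /\ A)) = min(0.25, 1.00) = 0.25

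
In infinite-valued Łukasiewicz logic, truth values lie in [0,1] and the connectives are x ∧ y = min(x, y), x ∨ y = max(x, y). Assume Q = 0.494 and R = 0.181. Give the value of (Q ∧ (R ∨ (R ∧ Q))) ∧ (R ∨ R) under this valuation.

0.181

R ∧ Q = min(0.181, 0.494) = 0.181
R ∨ (R ∧ Q) = max(0.181, 0.181) = 0.181
Q ∧ (R ∨ (R ∧ Q)) = min(0.494, 0.181) = 0.181
R ∨ R = max(0.181, 0.181) = 0.181
(Q ∧ (R ∨ (R ∧ Q))) ∧ (R ∨ R) = min(0.181, 0.181) = 0.181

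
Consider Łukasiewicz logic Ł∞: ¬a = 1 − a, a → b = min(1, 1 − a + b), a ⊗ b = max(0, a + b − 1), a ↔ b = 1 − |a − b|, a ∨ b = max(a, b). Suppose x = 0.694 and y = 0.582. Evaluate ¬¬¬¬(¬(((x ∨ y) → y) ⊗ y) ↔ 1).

0.530

x ∨ y = max(0.694, 0.582) = 0.694
(x ∨ y) → y = min(1, 1 − 0.694 + 0.582) = min(1, 0.888) = 0.888
((x ∨ y) → y) ⊗ y = max(0, 0.888 + 0.582 − 1) = max(0, 0.470) = 0.470
¬(((x ∨ y) → y) ⊗ y) = 1 − 0.470 = 0.530
¬(((x ∨ y) → y) ⊗ y) ↔ 1 = 1 − |0.530 − 1.000| = 1 − 0.470 = 0.530
¬(¬(((x ∨ y) → y) ⊗ y) ↔ 1) = 1 − 0.530 = 0.470
¬¬(¬(((x ∨ y) → y) ⊗ y) ↔ 1) = 1 − 0.470 = 0.530
¬¬¬(¬(((x ∨ y) → y) ⊗ y) ↔ 1) = 1 − 0.530 = 0.470
¬¬¬¬(¬(((x ∨ y) → y) ⊗ y) ↔ 1) = 1 − 0.470 = 0.530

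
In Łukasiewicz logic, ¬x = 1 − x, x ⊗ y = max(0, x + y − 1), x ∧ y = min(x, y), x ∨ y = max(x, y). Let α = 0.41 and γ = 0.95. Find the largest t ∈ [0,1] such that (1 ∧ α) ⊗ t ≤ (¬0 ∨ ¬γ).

1.00

1 ∧ α = min(1.00, 0.41) = 0.41
So the left factor is 1 ∧ α = 0.41.
¬0 = 1 − 0.00 = 1.00
¬γ = 1 − 0.95 = 0.05
¬0 ∨ ¬γ = max(1.00, 0.05) = 1.00
So the right-hand bound is ¬0 ∨ ¬γ = 1.00.
The residuum of the Łukasiewicz t-norm gives the supremum: min(1, 1 − 0.41 + 1.00).
1 − 0.41 + 1.00 = 1.59, so t = min(1, 1.59) = 1.00.
Check: 0.41 ⊗ 1.00 = max(0, 0.41) = 0.41 ≤ 1.00.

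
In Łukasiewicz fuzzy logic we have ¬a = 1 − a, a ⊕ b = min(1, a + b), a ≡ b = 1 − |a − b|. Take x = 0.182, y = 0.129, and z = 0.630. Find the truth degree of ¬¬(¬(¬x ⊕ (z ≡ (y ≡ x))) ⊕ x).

0.182

¬x = 1 − 0.182 = 0.818
y ≡ x = 1 − |0.129 − 0.182| = 1 − 0.053 = 0.947
z ≡ (y ≡ x) = 1 − |0.630 − 0.947| = 1 − 0.317 = 0.683
¬x ⊕ (z ≡ (y ≡ x)) = min(1, 0.818 + 0.683) = min(1, 1.501) = 1.000
¬(¬x ⊕ (z ≡ (y ≡ x))) = 1 − 1.000 = 0.000
¬(¬x ⊕ (z ≡ (y ≡ x))) ⊕ x = min(1, 0.000 + 0.182) = min(1, 0.182) = 0.182
¬(¬(¬x ⊕ (z ≡ (y ≡ x))) ⊕ x) = 1 − 0.182 = 0.818
¬¬(¬(¬x ⊕ (z ≡ (y ≡ x))) ⊕ x) = 1 − 0.818 = 0.182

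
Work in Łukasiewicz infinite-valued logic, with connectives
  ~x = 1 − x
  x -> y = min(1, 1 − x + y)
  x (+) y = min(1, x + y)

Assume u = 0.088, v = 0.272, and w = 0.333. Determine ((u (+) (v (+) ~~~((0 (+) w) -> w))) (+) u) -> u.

0.640

0 (+) w = min(1, 0.000 + 0.333) = min(1, 0.333) = 0.333
(0 (+) w) -> w = min(1, 1 − 0.333 + 0.333) = min(1, 1.000) = 1.000
~((0 (+) w) -> w) = 1 − 1.000 = 0.000
~~((0 (+) w) -> w) = 1 − 0.000 = 1.000
~~~((0 (+) w) -> w) = 1 − 1.000 = 0.000
v (+) ~~~((0 (+) w) -> w) = min(1, 0.272 + 0.000) = min(1, 0.272) = 0.272
u (+) (v (+) ~~~((0 (+) w) -> w)) = min(1, 0.088 + 0.272) = min(1, 0.360) = 0.360
(u (+) (v (+) ~~~((0 (+) w) -> w))) (+) u = min(1, 0.360 + 0.088) = min(1, 0.448) = 0.448
((u (+) (v (+) ~~~((0 (+) w) -> w))) (+) u) -> u = min(1, 1 − 0.448 + 0.088) = min(1, 0.640) = 0.640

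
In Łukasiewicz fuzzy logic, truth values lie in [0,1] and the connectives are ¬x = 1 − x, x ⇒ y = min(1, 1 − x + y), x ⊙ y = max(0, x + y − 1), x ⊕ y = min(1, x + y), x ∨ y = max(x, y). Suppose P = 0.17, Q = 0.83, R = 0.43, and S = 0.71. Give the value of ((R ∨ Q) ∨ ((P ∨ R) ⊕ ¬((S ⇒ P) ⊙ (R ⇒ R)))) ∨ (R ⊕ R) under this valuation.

R ∨ Q = max(0.43, 0.83) = 0.83
P ∨ R = max(0.17, 0.43) = 0.43
S ⇒ P = min(1, 1 − 0.71 + 0.17) = min(1, 0.46) = 0.46
R ⇒ R = min(1, 1 − 0.43 + 0.43) = min(1, 1.00) = 1.00
(S ⇒ P) ⊙ (R ⇒ R) = max(0, 0.46 + 1.00 − 1) = max(0, 0.46) = 0.46
¬((S ⇒ P) ⊙ (R ⇒ R)) = 1 − 0.46 = 0.54
(P ∨ R) ⊕ ¬((S ⇒ P) ⊙ (R ⇒ R)) = min(1, 0.43 + 0.54) = min(1, 0.97) = 0.97
(R ∨ Q) ∨ ((P ∨ R) ⊕ ¬((S ⇒ P) ⊙ (R ⇒ R))) = max(0.83, 0.97) = 0.97
R ⊕ R = min(1, 0.43 + 0.43) = min(1, 0.86) = 0.86
((R ∨ Q) ∨ ((P ∨ R) ⊕ ¬((S ⇒ P) ⊙ (R ⇒ R)))) ∨ (R ⊕ R) = max(0.97, 0.86) = 0.97

0.97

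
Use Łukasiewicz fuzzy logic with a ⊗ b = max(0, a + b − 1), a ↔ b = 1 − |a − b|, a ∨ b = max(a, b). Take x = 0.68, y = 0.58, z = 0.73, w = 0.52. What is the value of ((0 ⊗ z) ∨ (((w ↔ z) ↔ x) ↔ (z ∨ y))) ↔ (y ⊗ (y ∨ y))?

0.32

0 ⊗ z = max(0, 0.00 + 0.73 − 1) = max(0, -0.27) = 0.00
w ↔ z = 1 − |0.52 − 0.73| = 1 − 0.21 = 0.79
(w ↔ z) ↔ x = 1 − |0.79 − 0.68| = 1 − 0.11 = 0.89
z ∨ y = max(0.73, 0.58) = 0.73
((w ↔ z) ↔ x) ↔ (z ∨ y) = 1 − |0.89 − 0.73| = 1 − 0.16 = 0.84
(0 ⊗ z) ∨ (((w ↔ z) ↔ x) ↔ (z ∨ y)) = max(0.00, 0.84) = 0.84
y ∨ y = max(0.58, 0.58) = 0.58
y ⊗ (y ∨ y) = max(0, 0.58 + 0.58 − 1) = max(0, 0.16) = 0.16
((0 ⊗ z) ∨ (((w ↔ z) ↔ x) ↔ (z ∨ y))) ↔ (y ⊗ (y ∨ y)) = 1 − |0.84 − 0.16| = 1 − 0.68 = 0.32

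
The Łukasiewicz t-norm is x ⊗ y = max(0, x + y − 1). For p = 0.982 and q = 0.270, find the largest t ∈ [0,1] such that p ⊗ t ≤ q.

0.288

The residuum of the Łukasiewicz t-norm gives the supremum: min(1, 1 − 0.982 + 0.270).
1 − 0.982 + 0.270 = 0.288, so t = min(1, 0.288) = 0.288.
Check: 0.982 ⊗ 0.288 = max(0, 0.270) = 0.270 ≤ 0.270.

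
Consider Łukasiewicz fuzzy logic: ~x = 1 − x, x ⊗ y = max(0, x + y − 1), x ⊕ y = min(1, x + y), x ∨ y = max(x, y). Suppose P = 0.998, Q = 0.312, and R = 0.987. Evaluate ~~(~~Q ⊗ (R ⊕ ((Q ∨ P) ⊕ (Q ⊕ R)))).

0.312

~Q = 1 − 0.312 = 0.688
~~Q = 1 − 0.688 = 0.312
Q ∨ P = max(0.312, 0.998) = 0.998
Q ⊕ R = min(1, 0.312 + 0.987) = min(1, 1.299) = 1.000
(Q ∨ P) ⊕ (Q ⊕ R) = min(1, 0.998 + 1.000) = min(1, 1.998) = 1.000
R ⊕ ((Q ∨ P) ⊕ (Q ⊕ R)) = min(1, 0.987 + 1.000) = min(1, 1.987) = 1.000
~~Q ⊗ (R ⊕ ((Q ∨ P) ⊕ (Q ⊕ R))) = max(0, 0.312 + 1.000 − 1) = max(0, 0.312) = 0.312
~(~~Q ⊗ (R ⊕ ((Q ∨ P) ⊕ (Q ⊕ R)))) = 1 − 0.312 = 0.688
~~(~~Q ⊗ (R ⊕ ((Q ∨ P) ⊕ (Q ⊕ R)))) = 1 − 0.688 = 0.312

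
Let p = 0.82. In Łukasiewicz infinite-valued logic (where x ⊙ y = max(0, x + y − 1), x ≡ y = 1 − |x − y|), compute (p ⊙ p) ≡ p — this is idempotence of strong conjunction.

0.82

p ⊙ p = max(0, 0.82 + 0.82 − 1) = max(0, 0.64) = 0.64
(p ⊙ p) ≡ p = 1 − |0.64 − 0.82| = 1 − 0.18 = 0.82
(The value 0.82 < 1 shows this instance is not satisfied; fails in Ł∞ since a ⊗ a = max(0, 2a−1) ≠ a in general.)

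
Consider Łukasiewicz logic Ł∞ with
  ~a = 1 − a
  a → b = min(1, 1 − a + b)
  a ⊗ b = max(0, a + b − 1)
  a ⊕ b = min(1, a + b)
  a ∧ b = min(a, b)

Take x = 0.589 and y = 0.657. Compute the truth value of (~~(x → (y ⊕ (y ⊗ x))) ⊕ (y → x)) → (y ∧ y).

0.657

y ⊗ x = max(0, 0.657 + 0.589 − 1) = max(0, 0.246) = 0.246
y ⊕ (y ⊗ x) = min(1, 0.657 + 0.246) = min(1, 0.903) = 0.903
x → (y ⊕ (y ⊗ x)) = min(1, 1 − 0.589 + 0.903) = min(1, 1.314) = 1.000
~(x → (y ⊕ (y ⊗ x))) = 1 − 1.000 = 0.000
~~(x → (y ⊕ (y ⊗ x))) = 1 − 0.000 = 1.000
y → x = min(1, 1 − 0.657 + 0.589) = min(1, 0.932) = 0.932
~~(x → (y ⊕ (y ⊗ x))) ⊕ (y → x) = min(1, 1.000 + 0.932) = min(1, 1.932) = 1.000
y ∧ y = min(0.657, 0.657) = 0.657
(~~(x → (y ⊕ (y ⊗ x))) ⊕ (y → x)) → (y ∧ y) = min(1, 1 − 1.000 + 0.657) = min(1, 0.657) = 0.657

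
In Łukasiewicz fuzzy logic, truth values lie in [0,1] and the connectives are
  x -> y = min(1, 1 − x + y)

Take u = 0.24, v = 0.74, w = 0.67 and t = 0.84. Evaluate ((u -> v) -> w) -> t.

u -> v = min(1, 1 − 0.24 + 0.74) = min(1, 1.50) = 1.00
(u -> v) -> w = min(1, 1 − 1.00 + 0.67) = min(1, 0.67) = 0.67
((u -> v) -> w) -> t = min(1, 1 − 0.67 + 0.84) = min(1, 1.17) = 1.00

1.00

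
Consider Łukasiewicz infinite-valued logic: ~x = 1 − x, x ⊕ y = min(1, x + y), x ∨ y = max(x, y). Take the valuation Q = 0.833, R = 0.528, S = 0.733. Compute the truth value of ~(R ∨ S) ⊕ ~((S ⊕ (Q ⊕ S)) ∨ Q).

0.267

R ∨ S = max(0.528, 0.733) = 0.733
~(R ∨ S) = 1 − 0.733 = 0.267
Q ⊕ S = min(1, 0.833 + 0.733) = min(1, 1.566) = 1.000
S ⊕ (Q ⊕ S) = min(1, 0.733 + 1.000) = min(1, 1.733) = 1.000
(S ⊕ (Q ⊕ S)) ∨ Q = max(1.000, 0.833) = 1.000
~((S ⊕ (Q ⊕ S)) ∨ Q) = 1 − 1.000 = 0.000
~(R ∨ S) ⊕ ~((S ⊕ (Q ⊕ S)) ∨ Q) = min(1, 0.267 + 0.000) = min(1, 0.267) = 0.267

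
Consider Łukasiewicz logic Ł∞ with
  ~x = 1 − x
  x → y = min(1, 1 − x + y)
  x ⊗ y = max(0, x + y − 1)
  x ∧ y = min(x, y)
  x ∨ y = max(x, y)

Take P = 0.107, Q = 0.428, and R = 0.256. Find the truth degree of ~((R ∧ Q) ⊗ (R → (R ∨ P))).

R ∧ Q = min(0.256, 0.428) = 0.256
R ∨ P = max(0.256, 0.107) = 0.256
R → (R ∨ P) = min(1, 1 − 0.256 + 0.256) = min(1, 1.000) = 1.000
(R ∧ Q) ⊗ (R → (R ∨ P)) = max(0, 0.256 + 1.000 − 1) = max(0, 0.256) = 0.256
~((R ∧ Q) ⊗ (R → (R ∨ P))) = 1 − 0.256 = 0.744

0.744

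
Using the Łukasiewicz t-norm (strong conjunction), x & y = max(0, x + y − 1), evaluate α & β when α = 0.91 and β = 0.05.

0.00

α & β = max(0, 0.91 + 0.05 − 1) = max(0, -0.04) = 0.00
For comparison, the Gödel (minimum) t-norm min(x, y) would give 0.05.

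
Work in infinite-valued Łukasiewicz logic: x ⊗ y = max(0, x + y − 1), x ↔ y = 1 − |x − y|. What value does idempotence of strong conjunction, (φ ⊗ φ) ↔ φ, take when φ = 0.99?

0.99

φ ⊗ φ = max(0, 0.99 + 0.99 − 1) = max(0, 0.98) = 0.98
(φ ⊗ φ) ↔ φ = 1 − |0.98 − 0.99| = 1 − 0.01 = 0.99
(The value 0.99 < 1 shows this instance is not satisfied; fails in Ł∞ since a ⊗ a = max(0, 2a−1) ≠ a in general.)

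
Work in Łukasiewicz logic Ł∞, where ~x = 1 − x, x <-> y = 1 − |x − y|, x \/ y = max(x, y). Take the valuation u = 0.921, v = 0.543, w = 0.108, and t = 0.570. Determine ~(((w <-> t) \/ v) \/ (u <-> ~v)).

0.457

w <-> t = 1 − |0.108 − 0.570| = 1 − 0.462 = 0.538
(w <-> t) \/ v = max(0.538, 0.543) = 0.543
~v = 1 − 0.543 = 0.457
u <-> ~v = 1 − |0.921 − 0.457| = 1 − 0.464 = 0.536
((w <-> t) \/ v) \/ (u <-> ~v) = max(0.543, 0.536) = 0.543
~(((w <-> t) \/ v) \/ (u <-> ~v)) = 1 − 0.543 = 0.457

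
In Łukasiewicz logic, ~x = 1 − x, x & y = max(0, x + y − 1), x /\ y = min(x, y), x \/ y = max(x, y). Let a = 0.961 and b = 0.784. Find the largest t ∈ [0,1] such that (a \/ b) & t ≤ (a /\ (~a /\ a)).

0.078

a \/ b = max(0.961, 0.784) = 0.961
So the left factor is a \/ b = 0.961.
~a = 1 − 0.961 = 0.039
~a /\ a = min(0.039, 0.961) = 0.039
a /\ (~a /\ a) = min(0.961, 0.039) = 0.039
So the right-hand bound is a /\ (~a /\ a) = 0.039.
The residuum of the Łukasiewicz t-norm gives the supremum: min(1, 1 − 0.961 + 0.039).
1 − 0.961 + 0.039 = 0.078, so t = min(1, 0.078) = 0.078.
Check: 0.961 & 0.078 = max(0, 0.039) = 0.039 ≤ 0.039.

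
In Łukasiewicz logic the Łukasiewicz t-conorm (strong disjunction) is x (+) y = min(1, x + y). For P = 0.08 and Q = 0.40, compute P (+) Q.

0.48

P (+) Q = min(1, 0.08 + 0.40) = min(1, 0.48) = 0.48
For comparison, the Gödel t-conorm max(x, y) would give 0.40.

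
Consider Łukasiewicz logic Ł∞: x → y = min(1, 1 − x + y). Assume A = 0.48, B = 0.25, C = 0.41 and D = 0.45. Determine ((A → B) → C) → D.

0.81

A → B = min(1, 1 − 0.48 + 0.25) = min(1, 0.77) = 0.77
(A → B) → C = min(1, 1 − 0.77 + 0.41) = min(1, 0.64) = 0.64
((A → B) → C) → D = min(1, 1 − 0.64 + 0.45) = min(1, 0.81) = 0.81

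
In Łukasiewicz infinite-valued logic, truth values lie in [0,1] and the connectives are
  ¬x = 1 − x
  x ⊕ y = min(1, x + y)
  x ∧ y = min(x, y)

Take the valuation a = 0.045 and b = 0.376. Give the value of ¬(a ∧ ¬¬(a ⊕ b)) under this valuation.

a ⊕ b = min(1, 0.045 + 0.376) = min(1, 0.421) = 0.421
¬(a ⊕ b) = 1 − 0.421 = 0.579
¬¬(a ⊕ b) = 1 − 0.579 = 0.421
a ∧ ¬¬(a ⊕ b) = min(0.045, 0.421) = 0.045
¬(a ∧ ¬¬(a ⊕ b)) = 1 − 0.045 = 0.955

0.955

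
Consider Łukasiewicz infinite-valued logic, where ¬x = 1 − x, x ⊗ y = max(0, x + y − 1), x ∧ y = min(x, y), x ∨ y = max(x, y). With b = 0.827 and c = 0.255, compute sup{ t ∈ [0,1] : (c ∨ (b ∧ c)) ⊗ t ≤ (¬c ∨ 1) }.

1.000

b ∧ c = min(0.827, 0.255) = 0.255
c ∨ (b ∧ c) = max(0.255, 0.255) = 0.255
So the left factor is c ∨ (b ∧ c) = 0.255.
¬c = 1 − 0.255 = 0.745
¬c ∨ 1 = max(0.745, 1.000) = 1.000
So the right-hand bound is ¬c ∨ 1 = 1.000.
The residuum of the Łukasiewicz t-norm gives the supremum: min(1, 1 − 0.255 + 1.000).
1 − 0.255 + 1.000 = 1.745, so t = min(1, 1.745) = 1.000.
Check: 0.255 ⊗ 1.000 = max(0, 0.255) = 0.255 ≤ 1.000.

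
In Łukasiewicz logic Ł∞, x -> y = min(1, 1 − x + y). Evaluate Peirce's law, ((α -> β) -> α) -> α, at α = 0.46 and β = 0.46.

1.00

α -> β = min(1, 1 − 0.46 + 0.46) = min(1, 1.00) = 1.00
(α -> β) -> α = min(1, 1 − 1.00 + 0.46) = min(1, 0.46) = 0.46
((α -> β) -> α) -> α = min(1, 1 − 0.46 + 0.46) = min(1, 1.00) = 1.00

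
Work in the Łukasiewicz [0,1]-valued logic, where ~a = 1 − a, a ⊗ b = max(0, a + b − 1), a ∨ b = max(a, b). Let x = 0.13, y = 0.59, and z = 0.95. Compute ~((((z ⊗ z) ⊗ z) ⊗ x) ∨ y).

z ⊗ z = max(0, 0.95 + 0.95 − 1) = max(0, 0.90) = 0.90
(z ⊗ z) ⊗ z = max(0, 0.90 + 0.95 − 1) = max(0, 0.85) = 0.85
((z ⊗ z) ⊗ z) ⊗ x = max(0, 0.85 + 0.13 − 1) = max(0, -0.02) = 0.00
(((z ⊗ z) ⊗ z) ⊗ x) ∨ y = max(0.00, 0.59) = 0.59
~((((z ⊗ z) ⊗ z) ⊗ x) ∨ y) = 1 − 0.59 = 0.41

0.41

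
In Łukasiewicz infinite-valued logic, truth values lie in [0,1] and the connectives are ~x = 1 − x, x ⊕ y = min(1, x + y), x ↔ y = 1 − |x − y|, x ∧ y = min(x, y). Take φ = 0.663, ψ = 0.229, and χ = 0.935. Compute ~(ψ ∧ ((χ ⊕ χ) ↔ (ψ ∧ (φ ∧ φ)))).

χ ⊕ χ = min(1, 0.935 + 0.935) = min(1, 1.870) = 1.000
φ ∧ φ = min(0.663, 0.663) = 0.663
ψ ∧ (φ ∧ φ) = min(0.229, 0.663) = 0.229
(χ ⊕ χ) ↔ (ψ ∧ (φ ∧ φ)) = 1 − |1.000 − 0.229| = 1 − 0.771 = 0.229
ψ ∧ ((χ ⊕ χ) ↔ (ψ ∧ (φ ∧ φ))) = min(0.229, 0.229) = 0.229
~(ψ ∧ ((χ ⊕ χ) ↔ (ψ ∧ (φ ∧ φ)))) = 1 − 0.229 = 0.771

0.771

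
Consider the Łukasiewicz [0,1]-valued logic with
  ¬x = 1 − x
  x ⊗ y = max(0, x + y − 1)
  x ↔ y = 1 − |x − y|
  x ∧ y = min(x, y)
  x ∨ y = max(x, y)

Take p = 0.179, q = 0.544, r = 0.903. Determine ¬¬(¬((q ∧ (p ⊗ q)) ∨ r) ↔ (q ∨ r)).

p ⊗ q = max(0, 0.179 + 0.544 − 1) = max(0, -0.277) = 0.000
q ∧ (p ⊗ q) = min(0.544, 0.000) = 0.000
(q ∧ (p ⊗ q)) ∨ r = max(0.000, 0.903) = 0.903
¬((q ∧ (p ⊗ q)) ∨ r) = 1 − 0.903 = 0.097
q ∨ r = max(0.544, 0.903) = 0.903
¬((q ∧ (p ⊗ q)) ∨ r) ↔ (q ∨ r) = 1 − |0.097 − 0.903| = 1 − 0.806 = 0.194
¬(¬((q ∧ (p ⊗ q)) ∨ r) ↔ (q ∨ r)) = 1 − 0.194 = 0.806
¬¬(¬((q ∧ (p ⊗ q)) ∨ r) ↔ (q ∨ r)) = 1 − 0.806 = 0.194

0.194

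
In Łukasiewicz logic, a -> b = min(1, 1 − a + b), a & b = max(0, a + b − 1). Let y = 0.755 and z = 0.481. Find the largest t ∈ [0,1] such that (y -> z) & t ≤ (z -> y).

y -> z = min(1, 1 − 0.755 + 0.481) = min(1, 0.726) = 0.726
So the left factor is y -> z = 0.726.
z -> y = min(1, 1 − 0.481 + 0.755) = min(1, 1.274) = 1.000
So the right-hand bound is z -> y = 1.000.
The residuum of the Łukasiewicz t-norm gives the supremum: min(1, 1 − 0.726 + 1.000).
1 − 0.726 + 1.000 = 1.274, so t = min(1, 1.274) = 1.000.
Check: 0.726 & 1.000 = max(0, 0.726) = 0.726 ≤ 1.000.

1.000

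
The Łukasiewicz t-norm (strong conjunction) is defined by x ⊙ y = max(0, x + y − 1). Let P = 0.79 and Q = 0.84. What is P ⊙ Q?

0.63

P ⊙ Q = max(0, 0.79 + 0.84 − 1) = max(0, 0.63) = 0.63
For comparison, the Gödel (minimum) t-norm min(x, y) would give 0.79.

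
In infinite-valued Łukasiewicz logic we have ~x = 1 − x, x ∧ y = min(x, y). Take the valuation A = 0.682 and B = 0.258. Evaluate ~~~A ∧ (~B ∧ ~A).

0.318

~A = 1 − 0.682 = 0.318
~~A = 1 − 0.318 = 0.682
~~~A = 1 − 0.682 = 0.318
~B = 1 − 0.258 = 0.742
~B ∧ ~A = min(0.742, 0.318) = 0.318
~~~A ∧ (~B ∧ ~A) = min(0.318, 0.318) = 0.318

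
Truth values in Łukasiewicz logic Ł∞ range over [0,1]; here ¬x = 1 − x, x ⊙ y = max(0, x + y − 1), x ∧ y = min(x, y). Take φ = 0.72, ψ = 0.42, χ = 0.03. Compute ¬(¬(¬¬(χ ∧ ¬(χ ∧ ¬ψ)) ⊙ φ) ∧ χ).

0.97

¬ψ = 1 − 0.42 = 0.58
χ ∧ ¬ψ = min(0.03, 0.58) = 0.03
¬(χ ∧ ¬ψ) = 1 − 0.03 = 0.97
χ ∧ ¬(χ ∧ ¬ψ) = min(0.03, 0.97) = 0.03
¬(χ ∧ ¬(χ ∧ ¬ψ)) = 1 − 0.03 = 0.97
¬¬(χ ∧ ¬(χ ∧ ¬ψ)) = 1 − 0.97 = 0.03
¬¬(χ ∧ ¬(χ ∧ ¬ψ)) ⊙ φ = max(0, 0.03 + 0.72 − 1) = max(0, -0.25) = 0.00
¬(¬¬(χ ∧ ¬(χ ∧ ¬ψ)) ⊙ φ) = 1 − 0.00 = 1.00
¬(¬¬(χ ∧ ¬(χ ∧ ¬ψ)) ⊙ φ) ∧ χ = min(1.00, 0.03) = 0.03
¬(¬(¬¬(χ ∧ ¬(χ ∧ ¬ψ)) ⊙ φ) ∧ χ) = 1 − 0.03 = 0.97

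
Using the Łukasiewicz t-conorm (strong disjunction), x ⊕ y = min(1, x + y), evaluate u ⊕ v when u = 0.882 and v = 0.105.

0.987

u ⊕ v = min(1, 0.882 + 0.105) = min(1, 0.987) = 0.987
For comparison, the Gödel t-conorm max(x, y) would give 0.882.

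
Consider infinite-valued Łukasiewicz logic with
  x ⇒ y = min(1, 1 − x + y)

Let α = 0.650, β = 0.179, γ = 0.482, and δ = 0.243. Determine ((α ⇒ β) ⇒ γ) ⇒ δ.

0.290

α ⇒ β = min(1, 1 − 0.650 + 0.179) = min(1, 0.529) = 0.529
(α ⇒ β) ⇒ γ = min(1, 1 − 0.529 + 0.482) = min(1, 0.953) = 0.953
((α ⇒ β) ⇒ γ) ⇒ δ = min(1, 1 − 0.953 + 0.243) = min(1, 0.290) = 0.290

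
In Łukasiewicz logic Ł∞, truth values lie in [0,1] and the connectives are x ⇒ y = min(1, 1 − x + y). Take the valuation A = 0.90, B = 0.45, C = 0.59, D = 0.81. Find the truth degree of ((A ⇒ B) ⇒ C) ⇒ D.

0.81

A ⇒ B = min(1, 1 − 0.90 + 0.45) = min(1, 0.55) = 0.55
(A ⇒ B) ⇒ C = min(1, 1 − 0.55 + 0.59) = min(1, 1.04) = 1.00
((A ⇒ B) ⇒ C) ⇒ D = min(1, 1 − 1.00 + 0.81) = min(1, 0.81) = 0.81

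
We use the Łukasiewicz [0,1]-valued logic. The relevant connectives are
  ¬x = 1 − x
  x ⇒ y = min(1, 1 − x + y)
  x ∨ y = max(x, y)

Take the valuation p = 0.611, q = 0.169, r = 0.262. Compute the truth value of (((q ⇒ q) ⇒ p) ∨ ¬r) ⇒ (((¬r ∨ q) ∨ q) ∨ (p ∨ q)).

q ⇒ q = min(1, 1 − 0.169 + 0.169) = min(1, 1.000) = 1.000
(q ⇒ q) ⇒ p = min(1, 1 − 1.000 + 0.611) = min(1, 0.611) = 0.611
¬r = 1 − 0.262 = 0.738
((q ⇒ q) ⇒ p) ∨ ¬r = max(0.611, 0.738) = 0.738
¬r ∨ q = max(0.738, 0.169) = 0.738
(¬r ∨ q) ∨ q = max(0.738, 0.169) = 0.738
p ∨ q = max(0.611, 0.169) = 0.611
((¬r ∨ q) ∨ q) ∨ (p ∨ q) = max(0.738, 0.611) = 0.738
(((q ⇒ q) ⇒ p) ∨ ¬r) ⇒ (((¬r ∨ q) ∨ q) ∨ (p ∨ q)) = min(1, 1 − 0.738 + 0.738) = min(1, 1.000) = 1.000

1.000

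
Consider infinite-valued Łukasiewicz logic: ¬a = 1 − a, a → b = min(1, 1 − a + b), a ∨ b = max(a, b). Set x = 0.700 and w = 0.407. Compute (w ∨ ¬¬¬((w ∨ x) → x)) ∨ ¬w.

0.593

w ∨ x = max(0.407, 0.700) = 0.700
(w ∨ x) → x = min(1, 1 − 0.700 + 0.700) = min(1, 1.000) = 1.000
¬((w ∨ x) → x) = 1 − 1.000 = 0.000
¬¬((w ∨ x) → x) = 1 − 0.000 = 1.000
¬¬¬((w ∨ x) → x) = 1 − 1.000 = 0.000
w ∨ ¬¬¬((w ∨ x) → x) = max(0.407, 0.000) = 0.407
¬w = 1 − 0.407 = 0.593
(w ∨ ¬¬¬((w ∨ x) → x)) ∨ ¬w = max(0.407, 0.593) = 0.593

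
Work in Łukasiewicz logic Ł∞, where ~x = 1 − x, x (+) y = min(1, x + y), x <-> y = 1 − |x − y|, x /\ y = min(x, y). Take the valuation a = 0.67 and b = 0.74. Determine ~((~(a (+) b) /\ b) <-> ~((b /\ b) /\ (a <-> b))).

a (+) b = min(1, 0.67 + 0.74) = min(1, 1.41) = 1.00
~(a (+) b) = 1 − 1.00 = 0.00
~(a (+) b) /\ b = min(0.00, 0.74) = 0.00
b /\ b = min(0.74, 0.74) = 0.74
a <-> b = 1 − |0.67 − 0.74| = 1 − 0.07 = 0.93
(b /\ b) /\ (a <-> b) = min(0.74, 0.93) = 0.74
~((b /\ b) /\ (a <-> b)) = 1 − 0.74 = 0.26
(~(a (+) b) /\ b) <-> ~((b /\ b) /\ (a <-> b)) = 1 − |0.00 − 0.26| = 1 − 0.26 = 0.74
~((~(a (+) b) /\ b) <-> ~((b /\ b) /\ (a <-> b))) = 1 − 0.74 = 0.26

0.26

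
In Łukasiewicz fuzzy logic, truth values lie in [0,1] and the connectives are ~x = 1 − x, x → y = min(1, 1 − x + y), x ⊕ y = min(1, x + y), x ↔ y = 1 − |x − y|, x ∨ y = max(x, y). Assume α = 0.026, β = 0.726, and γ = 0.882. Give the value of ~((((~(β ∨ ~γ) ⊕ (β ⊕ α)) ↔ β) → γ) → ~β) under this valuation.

0.726

~γ = 1 − 0.882 = 0.118
β ∨ ~γ = max(0.726, 0.118) = 0.726
~(β ∨ ~γ) = 1 − 0.726 = 0.274
β ⊕ α = min(1, 0.726 + 0.026) = min(1, 0.752) = 0.752
~(β ∨ ~γ) ⊕ (β ⊕ α) = min(1, 0.274 + 0.752) = min(1, 1.026) = 1.000
(~(β ∨ ~γ) ⊕ (β ⊕ α)) ↔ β = 1 − |1.000 − 0.726| = 1 − 0.274 = 0.726
((~(β ∨ ~γ) ⊕ (β ⊕ α)) ↔ β) → γ = min(1, 1 − 0.726 + 0.882) = min(1, 1.156) = 1.000
~β = 1 − 0.726 = 0.274
(((~(β ∨ ~γ) ⊕ (β ⊕ α)) ↔ β) → γ) → ~β = min(1, 1 − 1.000 + 0.274) = min(1, 0.274) = 0.274
~((((~(β ∨ ~γ) ⊕ (β ⊕ α)) ↔ β) → γ) → ~β) = 1 − 0.274 = 0.726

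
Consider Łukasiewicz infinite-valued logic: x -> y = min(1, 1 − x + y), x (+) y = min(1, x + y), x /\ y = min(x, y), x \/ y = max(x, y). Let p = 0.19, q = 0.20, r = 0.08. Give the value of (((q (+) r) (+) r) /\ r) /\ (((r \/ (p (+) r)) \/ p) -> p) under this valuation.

0.08

q (+) r = min(1, 0.20 + 0.08) = min(1, 0.28) = 0.28
(q (+) r) (+) r = min(1, 0.28 + 0.08) = min(1, 0.36) = 0.36
((q (+) r) (+) r) /\ r = min(0.36, 0.08) = 0.08
p (+) r = min(1, 0.19 + 0.08) = min(1, 0.27) = 0.27
r \/ (p (+) r) = max(0.08, 0.27) = 0.27
(r \/ (p (+) r)) \/ p = max(0.27, 0.19) = 0.27
((r \/ (p (+) r)) \/ p) -> p = min(1, 1 − 0.27 + 0.19) = min(1, 0.92) = 0.92
(((q (+) r) (+) r) /\ r) /\ (((r \/ (p (+) r)) \/ p) -> p) = min(0.08, 0.92) = 0.08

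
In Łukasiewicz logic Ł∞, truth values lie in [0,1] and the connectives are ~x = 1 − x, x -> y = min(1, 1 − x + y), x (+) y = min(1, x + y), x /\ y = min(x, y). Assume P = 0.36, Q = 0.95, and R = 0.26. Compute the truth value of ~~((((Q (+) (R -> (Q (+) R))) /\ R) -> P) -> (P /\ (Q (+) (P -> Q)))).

0.36

Q (+) R = min(1, 0.95 + 0.26) = min(1, 1.21) = 1.00
R -> (Q (+) R) = min(1, 1 − 0.26 + 1.00) = min(1, 1.74) = 1.00
Q (+) (R -> (Q (+) R)) = min(1, 0.95 + 1.00) = min(1, 1.95) = 1.00
(Q (+) (R -> (Q (+) R))) /\ R = min(1.00, 0.26) = 0.26
((Q (+) (R -> (Q (+) R))) /\ R) -> P = min(1, 1 − 0.26 + 0.36) = min(1, 1.10) = 1.00
P -> Q = min(1, 1 − 0.36 + 0.95) = min(1, 1.59) = 1.00
Q (+) (P -> Q) = min(1, 0.95 + 1.00) = min(1, 1.95) = 1.00
P /\ (Q (+) (P -> Q)) = min(0.36, 1.00) = 0.36
(((Q (+) (R -> (Q (+) R))) /\ R) -> P) -> (P /\ (Q (+) (P -> Q))) = min(1, 1 − 1.00 + 0.36) = min(1, 0.36) = 0.36
~((((Q (+) (R -> (Q (+) R))) /\ R) -> P) -> (P /\ (Q (+) (P -> Q)))) = 1 − 0.36 = 0.64
~~((((Q (+) (R -> (Q (+) R))) /\ R) -> P) -> (P /\ (Q (+) (P -> Q)))) = 1 − 0.64 = 0.36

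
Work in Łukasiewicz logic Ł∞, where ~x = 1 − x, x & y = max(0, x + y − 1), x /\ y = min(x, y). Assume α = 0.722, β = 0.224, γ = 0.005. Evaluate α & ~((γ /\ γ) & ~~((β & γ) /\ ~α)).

γ /\ γ = min(0.005, 0.005) = 0.005
β & γ = max(0, 0.224 + 0.005 − 1) = max(0, -0.771) = 0.000
~α = 1 − 0.722 = 0.278
(β & γ) /\ ~α = min(0.000, 0.278) = 0.000
~((β & γ) /\ ~α) = 1 − 0.000 = 1.000
~~((β & γ) /\ ~α) = 1 − 1.000 = 0.000
(γ /\ γ) & ~~((β & γ) /\ ~α) = max(0, 0.005 + 0.000 − 1) = max(0, -0.995) = 0.000
~((γ /\ γ) & ~~((β & γ) /\ ~α)) = 1 − 0.000 = 1.000
α & ~((γ /\ γ) & ~~((β & γ) /\ ~α)) = max(0, 0.722 + 1.000 − 1) = max(0, 0.722) = 0.722

0.722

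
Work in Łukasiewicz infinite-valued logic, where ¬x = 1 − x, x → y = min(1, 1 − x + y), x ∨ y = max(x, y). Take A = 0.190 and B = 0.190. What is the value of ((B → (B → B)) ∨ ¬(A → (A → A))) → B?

0.190

B → B = min(1, 1 − 0.190 + 0.190) = min(1, 1.000) = 1.000
B → (B → B) = min(1, 1 − 0.190 + 1.000) = min(1, 1.810) = 1.000
A → A = min(1, 1 − 0.190 + 0.190) = min(1, 1.000) = 1.000
A → (A → A) = min(1, 1 − 0.190 + 1.000) = min(1, 1.810) = 1.000
¬(A → (A → A)) = 1 − 1.000 = 0.000
(B → (B → B)) ∨ ¬(A → (A → A)) = max(1.000, 0.000) = 1.000
((B → (B → B)) ∨ ¬(A → (A → A))) → B = min(1, 1 − 1.000 + 0.190) = min(1, 0.190) = 0.190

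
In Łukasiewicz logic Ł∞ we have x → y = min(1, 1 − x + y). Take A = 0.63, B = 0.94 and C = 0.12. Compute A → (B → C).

0.55

B → C = min(1, 1 − 0.94 + 0.12) = min(1, 0.18) = 0.18
A → (B → C) = min(1, 1 − 0.63 + 0.18) = min(1, 0.55) = 0.55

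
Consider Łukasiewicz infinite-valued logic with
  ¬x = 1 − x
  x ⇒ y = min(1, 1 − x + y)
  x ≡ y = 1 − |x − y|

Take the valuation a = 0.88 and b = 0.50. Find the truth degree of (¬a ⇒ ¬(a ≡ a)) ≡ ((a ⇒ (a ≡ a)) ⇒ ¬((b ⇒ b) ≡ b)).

0.62

¬a = 1 − 0.88 = 0.12
a ≡ a = 1 − |0.88 − 0.88| = 1 − 0.00 = 1.00
¬(a ≡ a) = 1 − 1.00 = 0.00
¬a ⇒ ¬(a ≡ a) = min(1, 1 − 0.12 + 0.00) = min(1, 0.88) = 0.88
a ⇒ (a ≡ a) = min(1, 1 − 0.88 + 1.00) = min(1, 1.12) = 1.00
b ⇒ b = min(1, 1 − 0.50 + 0.50) = min(1, 1.00) = 1.00
(b ⇒ b) ≡ b = 1 − |1.00 − 0.50| = 1 − 0.50 = 0.50
¬((b ⇒ b) ≡ b) = 1 − 0.50 = 0.50
(a ⇒ (a ≡ a)) ⇒ ¬((b ⇒ b) ≡ b) = min(1, 1 − 1.00 + 0.50) = min(1, 0.50) = 0.50
(¬a ⇒ ¬(a ≡ a)) ≡ ((a ⇒ (a ≡ a)) ⇒ ¬((b ⇒ b) ≡ b)) = 1 − |0.88 − 0.50| = 1 − 0.38 = 0.62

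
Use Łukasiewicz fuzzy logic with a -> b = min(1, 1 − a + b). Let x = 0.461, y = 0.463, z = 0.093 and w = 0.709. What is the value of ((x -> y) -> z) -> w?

x -> y = min(1, 1 − 0.461 + 0.463) = min(1, 1.002) = 1.000
(x -> y) -> z = min(1, 1 − 1.000 + 0.093) = min(1, 0.093) = 0.093
((x -> y) -> z) -> w = min(1, 1 − 0.093 + 0.709) = min(1, 1.616) = 1.000

1.000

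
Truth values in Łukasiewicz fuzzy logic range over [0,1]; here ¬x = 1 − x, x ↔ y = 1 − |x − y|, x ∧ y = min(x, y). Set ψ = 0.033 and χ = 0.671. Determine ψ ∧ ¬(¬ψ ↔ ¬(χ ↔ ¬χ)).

0.033

¬ψ = 1 − 0.033 = 0.967
¬χ = 1 − 0.671 = 0.329
χ ↔ ¬χ = 1 − |0.671 − 0.329| = 1 − 0.342 = 0.658
¬(χ ↔ ¬χ) = 1 − 0.658 = 0.342
¬ψ ↔ ¬(χ ↔ ¬χ) = 1 − |0.967 − 0.342| = 1 − 0.625 = 0.375
¬(¬ψ ↔ ¬(χ ↔ ¬χ)) = 1 − 0.375 = 0.625
ψ ∧ ¬(¬ψ ↔ ¬(χ ↔ ¬χ)) = min(0.033, 0.625) = 0.033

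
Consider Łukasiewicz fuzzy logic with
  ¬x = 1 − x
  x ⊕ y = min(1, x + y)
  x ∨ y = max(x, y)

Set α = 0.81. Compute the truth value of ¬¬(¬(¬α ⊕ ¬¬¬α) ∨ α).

0.81

¬α = 1 − 0.81 = 0.19
¬¬α = 1 − 0.19 = 0.81
¬¬¬α = 1 − 0.81 = 0.19
¬α ⊕ ¬¬¬α = min(1, 0.19 + 0.19) = min(1, 0.38) = 0.38
¬(¬α ⊕ ¬¬¬α) = 1 − 0.38 = 0.62
¬(¬α ⊕ ¬¬¬α) ∨ α = max(0.62, 0.81) = 0.81
¬(¬(¬α ⊕ ¬¬¬α) ∨ α) = 1 − 0.81 = 0.19
¬¬(¬(¬α ⊕ ¬¬¬α) ∨ α) = 1 − 0.19 = 0.81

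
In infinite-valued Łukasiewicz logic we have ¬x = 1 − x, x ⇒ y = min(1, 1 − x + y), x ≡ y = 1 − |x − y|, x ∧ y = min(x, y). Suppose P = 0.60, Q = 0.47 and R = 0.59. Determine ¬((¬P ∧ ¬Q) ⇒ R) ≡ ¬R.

¬P = 1 − 0.60 = 0.40
¬Q = 1 − 0.47 = 0.53
¬P ∧ ¬Q = min(0.40, 0.53) = 0.40
(¬P ∧ ¬Q) ⇒ R = min(1, 1 − 0.40 + 0.59) = min(1, 1.19) = 1.00
¬((¬P ∧ ¬Q) ⇒ R) = 1 − 1.00 = 0.00
¬R = 1 − 0.59 = 0.41
¬((¬P ∧ ¬Q) ⇒ R) ≡ ¬R = 1 − |0.00 − 0.41| = 1 − 0.41 = 0.59

0.59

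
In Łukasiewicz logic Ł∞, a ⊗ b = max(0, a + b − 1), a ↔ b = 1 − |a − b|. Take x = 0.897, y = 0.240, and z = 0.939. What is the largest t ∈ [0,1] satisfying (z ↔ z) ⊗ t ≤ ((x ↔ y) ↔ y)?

0.897

z ↔ z = 1 − |0.939 − 0.939| = 1 − 0.000 = 1.000
So the left factor is z ↔ z = 1.000.
x ↔ y = 1 − |0.897 − 0.240| = 1 − 0.657 = 0.343
(x ↔ y) ↔ y = 1 − |0.343 − 0.240| = 1 − 0.103 = 0.897
So the right-hand bound is (x ↔ y) ↔ y = 0.897.
The residuum of the Łukasiewicz t-norm gives the supremum: min(1, 1 − 1.000 + 0.897).
1 − 1.000 + 0.897 = 0.897, so t = min(1, 0.897) = 0.897.
Check: 1.000 ⊗ 0.897 = max(0, 0.897) = 0.897 ≤ 0.897.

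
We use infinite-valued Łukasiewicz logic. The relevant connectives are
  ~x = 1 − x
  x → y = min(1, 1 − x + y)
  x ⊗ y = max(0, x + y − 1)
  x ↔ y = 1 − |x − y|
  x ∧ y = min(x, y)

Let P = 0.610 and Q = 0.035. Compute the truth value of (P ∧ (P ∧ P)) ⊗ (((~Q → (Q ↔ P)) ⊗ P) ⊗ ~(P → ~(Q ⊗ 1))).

P ∧ P = min(0.610, 0.610) = 0.610
P ∧ (P ∧ P) = min(0.610, 0.610) = 0.610
~Q = 1 − 0.035 = 0.965
Q ↔ P = 1 − |0.035 − 0.610| = 1 − 0.575 = 0.425
~Q → (Q ↔ P) = min(1, 1 − 0.965 + 0.425) = min(1, 0.460) = 0.460
(~Q → (Q ↔ P)) ⊗ P = max(0, 0.460 + 0.610 − 1) = max(0, 0.070) = 0.070
Q ⊗ 1 = max(0, 0.035 + 1.000 − 1) = max(0, 0.035) = 0.035
~(Q ⊗ 1) = 1 − 0.035 = 0.965
P → ~(Q ⊗ 1) = min(1, 1 − 0.610 + 0.965) = min(1, 1.355) = 1.000
~(P → ~(Q ⊗ 1)) = 1 − 1.000 = 0.000
((~Q → (Q ↔ P)) ⊗ P) ⊗ ~(P → ~(Q ⊗ 1)) = max(0, 0.070 + 0.000 − 1) = max(0, -0.930) = 0.000
(P ∧ (P ∧ P)) ⊗ (((~Q → (Q ↔ P)) ⊗ P) ⊗ ~(P → ~(Q ⊗ 1))) = max(0, 0.610 + 0.000 − 1) = max(0, -0.390) = 0.000

0.000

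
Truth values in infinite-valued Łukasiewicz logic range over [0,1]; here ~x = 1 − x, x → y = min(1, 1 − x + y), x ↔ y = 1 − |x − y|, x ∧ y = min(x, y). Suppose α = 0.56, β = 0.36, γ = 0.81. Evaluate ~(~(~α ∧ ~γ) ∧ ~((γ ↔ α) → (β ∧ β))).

0.61

~α = 1 − 0.56 = 0.44
~γ = 1 − 0.81 = 0.19
~α ∧ ~γ = min(0.44, 0.19) = 0.19
~(~α ∧ ~γ) = 1 − 0.19 = 0.81
γ ↔ α = 1 − |0.81 − 0.56| = 1 − 0.25 = 0.75
β ∧ β = min(0.36, 0.36) = 0.36
(γ ↔ α) → (β ∧ β) = min(1, 1 − 0.75 + 0.36) = min(1, 0.61) = 0.61
~((γ ↔ α) → (β ∧ β)) = 1 − 0.61 = 0.39
~(~α ∧ ~γ) ∧ ~((γ ↔ α) → (β ∧ β)) = min(0.81, 0.39) = 0.39
~(~(~α ∧ ~γ) ∧ ~((γ ↔ α) → (β ∧ β))) = 1 − 0.39 = 0.61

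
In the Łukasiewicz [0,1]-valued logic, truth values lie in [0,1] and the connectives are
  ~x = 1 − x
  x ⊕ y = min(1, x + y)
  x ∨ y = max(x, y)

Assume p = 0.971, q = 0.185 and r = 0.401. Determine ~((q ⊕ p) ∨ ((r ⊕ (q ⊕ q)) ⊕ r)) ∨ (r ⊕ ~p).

0.430

q ⊕ p = min(1, 0.185 + 0.971) = min(1, 1.156) = 1.000
q ⊕ q = min(1, 0.185 + 0.185) = min(1, 0.370) = 0.370
r ⊕ (q ⊕ q) = min(1, 0.401 + 0.370) = min(1, 0.771) = 0.771
(r ⊕ (q ⊕ q)) ⊕ r = min(1, 0.771 + 0.401) = min(1, 1.172) = 1.000
(q ⊕ p) ∨ ((r ⊕ (q ⊕ q)) ⊕ r) = max(1.000, 1.000) = 1.000
~((q ⊕ p) ∨ ((r ⊕ (q ⊕ q)) ⊕ r)) = 1 − 1.000 = 0.000
~p = 1 − 0.971 = 0.029
r ⊕ ~p = min(1, 0.401 + 0.029) = min(1, 0.430) = 0.430
~((q ⊕ p) ∨ ((r ⊕ (q ⊕ q)) ⊕ r)) ∨ (r ⊕ ~p) = max(0.000, 0.430) = 0.430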